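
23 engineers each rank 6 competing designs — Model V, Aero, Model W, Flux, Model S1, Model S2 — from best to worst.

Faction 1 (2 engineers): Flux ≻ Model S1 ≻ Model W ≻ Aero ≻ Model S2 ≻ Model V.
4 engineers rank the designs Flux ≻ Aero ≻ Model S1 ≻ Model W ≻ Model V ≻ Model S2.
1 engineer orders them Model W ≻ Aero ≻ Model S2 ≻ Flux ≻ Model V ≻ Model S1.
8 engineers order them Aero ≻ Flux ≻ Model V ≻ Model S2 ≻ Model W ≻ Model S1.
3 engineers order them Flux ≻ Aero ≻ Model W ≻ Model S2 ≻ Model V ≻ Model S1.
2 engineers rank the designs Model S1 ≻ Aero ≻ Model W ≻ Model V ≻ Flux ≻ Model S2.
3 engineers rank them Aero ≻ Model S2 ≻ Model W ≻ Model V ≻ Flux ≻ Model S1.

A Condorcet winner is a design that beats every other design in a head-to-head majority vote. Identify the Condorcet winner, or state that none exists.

Aero

Check each pair by majority over 23 ballots:
Model V–Aero: Aero 23–0.
Model V–Model W: Model W 15–8.
Model V–Flux: Flux 18–5.
Model V–Model S1: Model V 15–8.
Model V vs Model S2: Model V wins 14–9.
Aero vs Model W: Aero, 20–3.
Aero–Flux: Aero 14–9.
Aero–Model S1: Aero 19–4.
Aero vs Model S2: Aero wins 23–0.
Model W vs Flux: Flux wins 17–6.
Model W–Model S1: Model W 15–8.
Model W–Model S2: Model W 12–11.
Flux vs Model S1: Flux, 21–2.
Flux vs Model S2: Flux, 19–4.
Model S1–Model S2: Model S2 15–8.
Aero beats each of Model V, Model W, Flux, Model S1, Model S2 — Aero is the Condorcet winner.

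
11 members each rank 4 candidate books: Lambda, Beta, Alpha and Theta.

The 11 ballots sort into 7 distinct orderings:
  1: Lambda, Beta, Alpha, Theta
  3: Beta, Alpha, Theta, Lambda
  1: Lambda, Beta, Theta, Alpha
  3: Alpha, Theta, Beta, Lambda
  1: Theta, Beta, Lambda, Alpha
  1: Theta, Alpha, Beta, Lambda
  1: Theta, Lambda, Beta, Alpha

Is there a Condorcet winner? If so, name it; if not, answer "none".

Check each pair by majority over 11 ballots:
Lambda vs Beta: Beta, 8–3.
Lambda vs Alpha: Alpha, 7–4.
Lambda vs Theta: Theta wins 9–2.
Beta vs Alpha: Beta wins 7–4.
Beta vs Theta: Theta, 6–5.
Alpha vs Theta: Alpha, 7–4.
Every book loses at least once (Lambda loses to Beta; Beta loses to Theta; Alpha loses to Beta; Theta loses to Alpha). The majority relation contains the cycle Beta beats Alpha beats Theta beats Beta, so there is no Condorcet winner.

none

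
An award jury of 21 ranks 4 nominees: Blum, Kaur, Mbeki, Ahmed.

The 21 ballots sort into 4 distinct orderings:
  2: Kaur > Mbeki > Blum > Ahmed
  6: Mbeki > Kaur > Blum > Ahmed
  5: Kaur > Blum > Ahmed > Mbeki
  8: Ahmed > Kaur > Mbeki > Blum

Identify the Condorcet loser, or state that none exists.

none

Head-to-head results (21 jurors):
Blum vs Kaur: Kaur, 21–0.
Blum vs Mbeki: Blum is ranked higher on 5 ballots, Mbeki on 16. Mbeki wins 16–5.
Blum vs Ahmed: 13 to 8, Blum.
Kaur vs Mbeki: 15 to 6, Kaur.
Kaur–Ahmed: Kaur 13–8.
Mbeki–Ahmed: Ahmed 13–8.
Every nominee wins at least one matchup (Blum beats Ahmed; Kaur beats Blum; Mbeki beats Blum; Ahmed beats Mbeki), so there is no Condorcet loser.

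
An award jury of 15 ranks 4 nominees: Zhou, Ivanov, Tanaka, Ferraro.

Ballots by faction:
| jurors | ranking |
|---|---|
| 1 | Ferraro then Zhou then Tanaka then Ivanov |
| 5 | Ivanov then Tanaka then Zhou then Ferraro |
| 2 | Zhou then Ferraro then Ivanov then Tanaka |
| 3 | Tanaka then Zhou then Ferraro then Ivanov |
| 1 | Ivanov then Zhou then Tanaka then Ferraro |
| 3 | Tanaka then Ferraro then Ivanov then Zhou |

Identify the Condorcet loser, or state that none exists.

Pairwise majorities:
Zhou vs Ivanov: Ivanov, 9–6.
Zhou–Tanaka: Tanaka 11–4.
Zhou vs Ferraro: 11 to 4, Zhou.
Ivanov vs Tanaka: 8 to 7, Ivanov.
Ivanov vs Ferraro: 6 to 9, Ferraro.
Tanaka vs Ferraro: 12 to 3, Tanaka.
Each nominee has at least one pairwise win (Zhou beats Ferraro; Ivanov beats Zhou; Tanaka beats Zhou; Ferraro beats Ivanov) — no Condorcet loser.

none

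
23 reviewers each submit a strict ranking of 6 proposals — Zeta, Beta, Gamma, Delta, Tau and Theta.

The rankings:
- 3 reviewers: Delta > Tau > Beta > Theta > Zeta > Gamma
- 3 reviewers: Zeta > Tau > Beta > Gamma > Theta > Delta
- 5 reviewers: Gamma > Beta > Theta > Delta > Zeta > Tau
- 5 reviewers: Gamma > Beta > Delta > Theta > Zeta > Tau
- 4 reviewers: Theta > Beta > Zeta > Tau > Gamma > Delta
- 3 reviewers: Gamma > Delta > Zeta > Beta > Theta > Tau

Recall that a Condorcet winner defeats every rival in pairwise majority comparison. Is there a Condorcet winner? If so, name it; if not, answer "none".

Pairwise majorities:
Zeta vs Beta: 6 to 17, Beta.
Zeta vs Gamma: 10 to 13, Gamma.
Zeta vs Delta: Zeta preferred on 3+4 = 7 ballots; Delta wins 16–7.
Zeta vs Tau: Zeta is ranked higher on 3+5+5+4+3 = 20 ballots, Tau on 3. Zeta wins 20–3.
Zeta vs Theta: Zeta preferred on 3+3 = 6 ballots; Theta wins 17–6.
Beta vs Gamma: 10 to 13, Gamma.
Beta vs Delta: 3+5+5+4 = 17 for Beta, 6 for Delta — Beta by 17–6.
Beta vs Tau: 5+5+4+3 = 17 for Beta, 6 for Tau — Beta by 17–6.
Beta vs Theta: Beta preferred on 3+3+5+5+3 = 19 ballots; Beta wins 19–4.
Gamma vs Delta: Gamma is ranked higher on 3+5+5+4+3 = 20 ballots, Delta on 3. Gamma wins 20–3.
Gamma vs Tau: 5+5+3 = 13 for Gamma, 10 for Tau — Gamma by 13–10.
Gamma vs Theta: 3+5+5+3 = 16 for Gamma, 7 for Theta — Gamma by 16–7.
Delta vs Tau: 3+5+5+3 = 16 for Delta, 7 for Tau — Delta by 16–7.
Delta vs Theta: 3+5+3 = 11 for Delta, 12 for Theta — Theta by 12–11.
Tau vs Theta: Tau is ranked higher on 3+3 = 6 ballots, Theta on 17. Theta wins 17–6.
Only Gamma has no losses; Gamma is the Condorcet winner.

Gamma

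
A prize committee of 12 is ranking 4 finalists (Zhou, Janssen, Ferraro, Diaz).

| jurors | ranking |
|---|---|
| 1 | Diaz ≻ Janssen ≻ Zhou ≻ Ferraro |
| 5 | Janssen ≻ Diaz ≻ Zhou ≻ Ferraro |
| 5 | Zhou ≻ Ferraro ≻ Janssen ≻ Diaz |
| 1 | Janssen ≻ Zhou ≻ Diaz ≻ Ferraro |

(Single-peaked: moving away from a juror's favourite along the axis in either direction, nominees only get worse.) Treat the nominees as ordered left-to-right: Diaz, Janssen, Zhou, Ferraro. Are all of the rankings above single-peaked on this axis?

Axis positions: Diaz=1, Janssen=2, Zhou=3, Ferraro=4.
Bloc 1 (peak Diaz at position 1): ranking walks positions 1-2-3-4, expanding outward from the peak — single-peaked.
Bloc 2 (peak Janssen at position 2): ranking walks positions 2-1-3-4, expanding outward from the peak — single-peaked.
Bloc 3 (peak Zhou at position 3): ranking walks positions 3-4-2-1, expanding outward from the peak — single-peaked.
Bloc 4 (peak Janssen at position 2): ranking walks positions 2-3-1-4, expanding outward from the peak — single-peaked.
Every ranking is single-peaked on this axis.

yes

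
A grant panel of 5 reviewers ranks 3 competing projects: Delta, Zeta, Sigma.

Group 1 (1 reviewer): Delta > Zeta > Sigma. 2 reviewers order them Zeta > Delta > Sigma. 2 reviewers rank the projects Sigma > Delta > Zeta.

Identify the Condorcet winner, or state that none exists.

Pairwise majorities:
Delta–Zeta: Delta 3–2.
Delta vs Sigma: Delta, 3–2.
Zeta vs Sigma: Zeta wins 3–2.
Delta wins every pairwise contest, so Delta is the Condorcet winner.

Delta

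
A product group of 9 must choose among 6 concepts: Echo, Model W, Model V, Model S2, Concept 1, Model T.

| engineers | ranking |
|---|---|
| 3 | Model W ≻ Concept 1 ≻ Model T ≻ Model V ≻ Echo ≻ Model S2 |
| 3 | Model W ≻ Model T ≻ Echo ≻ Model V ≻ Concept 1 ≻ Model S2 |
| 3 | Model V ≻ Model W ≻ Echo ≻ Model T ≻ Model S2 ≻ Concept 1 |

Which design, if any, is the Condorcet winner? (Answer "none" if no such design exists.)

Model W

Check each pair by majority over 9 ballots:
Echo vs Model W: Model W, 9–0.
Echo vs Model V: Model V, 6–3.
Echo vs Model S2: Echo, 9–0.
Echo–Concept 1: Echo 6–3.
Echo vs Model T: Model T, 6–3.
Model W vs Model V: Model W wins 6–3.
Model W–Model S2: Model W 9–0.
Model W vs Concept 1: Model W wins 9–0.
Model W–Model T: Model W 9–0.
Model V vs Model S2: Model V wins 9–0.
Model V–Concept 1: Model V 6–3.
Model V vs Model T: Model T wins 6–3.
Model S2 vs Concept 1: Concept 1, 6–3.
Model S2 vs Model T: Model T wins 9–0.
Concept 1 vs Model T: Model T, 6–3.
Model W wins every pairwise contest, so Model W is the Condorcet winner.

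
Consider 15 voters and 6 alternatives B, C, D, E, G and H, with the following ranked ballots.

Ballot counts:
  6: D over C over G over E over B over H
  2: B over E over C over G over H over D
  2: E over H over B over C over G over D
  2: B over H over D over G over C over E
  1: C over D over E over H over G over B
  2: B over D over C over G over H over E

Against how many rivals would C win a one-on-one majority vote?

C against each rival (15 voters):
C vs B: B, 8–7.
C vs D: 5 to 10, D.
C vs E: 11 to 4, C.
C vs G: C, 13–2.
C vs H: 6+2+1+2 = 11 for C, 4 for H — C by 11–4.
C beats E, G, H; loses to B, D — 3 pairwise wins.

3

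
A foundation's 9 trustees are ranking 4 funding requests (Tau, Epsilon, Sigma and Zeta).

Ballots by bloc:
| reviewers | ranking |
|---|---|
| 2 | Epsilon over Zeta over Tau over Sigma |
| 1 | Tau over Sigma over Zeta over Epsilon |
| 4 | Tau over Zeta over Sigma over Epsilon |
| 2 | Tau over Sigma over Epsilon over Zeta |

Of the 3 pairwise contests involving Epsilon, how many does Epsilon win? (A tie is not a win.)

Epsilon against each rival (9 reviewers):
Epsilon vs Tau: 2 to 7, Tau.
Epsilon vs Sigma: Epsilon preferred on 2 ballots; Sigma wins 7–2.
Epsilon vs Zeta: Epsilon preferred on 2+2 = 4 ballots; Zeta wins 5–4.
Epsilon beats no one; loses to Tau, Sigma, Zeta — 0 pairwise wins.

0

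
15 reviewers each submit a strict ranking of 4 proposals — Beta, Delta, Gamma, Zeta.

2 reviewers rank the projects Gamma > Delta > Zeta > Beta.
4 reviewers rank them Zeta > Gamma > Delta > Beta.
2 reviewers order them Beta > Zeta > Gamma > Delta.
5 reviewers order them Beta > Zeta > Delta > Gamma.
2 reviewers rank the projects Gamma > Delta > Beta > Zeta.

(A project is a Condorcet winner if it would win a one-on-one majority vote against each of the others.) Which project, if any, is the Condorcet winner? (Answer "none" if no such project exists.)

none

Check each pair by majority over 15 ballots:
Beta vs Delta: Delta wins 8–7.
Beta vs Gamma: Beta preferred on 2+5 = 7 ballots; Gamma wins 8–7.
Beta vs Zeta: 9 to 6, Beta.
Delta vs Gamma: Gamma, 10–5.
Delta vs Zeta: Delta preferred on 2+2 = 4 ballots; Zeta wins 11–4.
Gamma vs Zeta: Gamma is ranked higher on 2+2 = 4 ballots, Zeta on 11. Zeta wins 11–4.
Every project loses at least once (Beta loses to Delta; Delta loses to Gamma; Gamma loses to Zeta; Zeta loses to Beta). The majority relation contains the cycle Beta beats Zeta beats Delta beats Beta, so there is no Condorcet winner.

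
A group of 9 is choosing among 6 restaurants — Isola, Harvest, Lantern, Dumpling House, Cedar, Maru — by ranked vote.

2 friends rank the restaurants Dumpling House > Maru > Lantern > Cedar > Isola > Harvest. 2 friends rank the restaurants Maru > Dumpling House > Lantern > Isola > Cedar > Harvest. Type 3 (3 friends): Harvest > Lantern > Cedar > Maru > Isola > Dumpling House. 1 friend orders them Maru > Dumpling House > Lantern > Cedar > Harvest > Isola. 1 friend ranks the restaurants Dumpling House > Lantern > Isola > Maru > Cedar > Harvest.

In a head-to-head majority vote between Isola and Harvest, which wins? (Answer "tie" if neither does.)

Isola

Ballots ranking Isola above Harvest: 2 + 2 + 1 = 5.
Ballots ranking Harvest above Isola: 9 − 5 = 4.
Isola wins the head-to-head 5–4.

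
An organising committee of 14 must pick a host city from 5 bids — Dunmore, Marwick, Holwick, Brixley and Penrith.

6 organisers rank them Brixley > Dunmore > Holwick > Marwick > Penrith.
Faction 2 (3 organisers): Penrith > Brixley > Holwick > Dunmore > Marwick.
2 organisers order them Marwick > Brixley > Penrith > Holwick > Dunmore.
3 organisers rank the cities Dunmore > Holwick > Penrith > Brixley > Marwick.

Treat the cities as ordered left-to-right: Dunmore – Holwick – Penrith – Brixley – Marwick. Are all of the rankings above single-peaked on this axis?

no

Axis positions: Dunmore=1, Holwick=2, Penrith=3, Brixley=4, Marwick=5.
Faction 1: ranking walks positions 4-1-2-5-3; Dunmore is ranked above Penrith even though Penrith lies between Dunmore and the peak Brixley on the axis — preferences dip and rise again. Not single-peaked.
Faction 2 (peak Penrith at position 3): ranking walks positions 3-4-2-1-5, expanding outward from the peak — single-peaked.
Faction 3 (peak Marwick at position 5): ranking walks positions 5-4-3-2-1, expanding outward from the peak — single-peaked.
Faction 4 (peak Dunmore at position 1): ranking walks positions 1-2-3-4-5, expanding outward from the peak — single-peaked.
Faction 1 violates single-peakedness, so the profile is not single-peaked on this axis.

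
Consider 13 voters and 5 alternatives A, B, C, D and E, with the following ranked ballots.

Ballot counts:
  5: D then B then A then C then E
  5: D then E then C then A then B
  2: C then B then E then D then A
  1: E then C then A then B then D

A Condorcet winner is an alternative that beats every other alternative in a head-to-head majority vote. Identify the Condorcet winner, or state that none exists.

Head-to-head results (13 voters):
A vs B: A is ranked higher on 5+1 = 6 ballots, B on 7. B wins 7–6.
A vs C: A is ranked higher on 5 ballots, C on 8. C wins 8–5.
A vs D: A preferred on 1 ballot; D wins 12–1.
A vs E: 5 to 8, E.
B vs C: B preferred on 5 ballots; C wins 8–5.
B vs D: 3 to 10, D.
B vs E: 5+2 = 7 for B, 6 for E — B by 7–6.
C vs D: C preferred on 2+1 = 3 ballots; D wins 10–3.
C vs E: 7 to 6, C.
D vs E: D preferred on 5+5 = 10 ballots; D wins 10–3.
D wins every pairwise contest, so D is the Condorcet winner.

D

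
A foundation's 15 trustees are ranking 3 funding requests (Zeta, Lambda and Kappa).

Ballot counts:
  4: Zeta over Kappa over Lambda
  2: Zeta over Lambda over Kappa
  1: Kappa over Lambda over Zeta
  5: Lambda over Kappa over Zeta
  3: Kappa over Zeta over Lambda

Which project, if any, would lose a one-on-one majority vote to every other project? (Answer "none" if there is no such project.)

Lambda

Pairwise majorities:
Zeta–Lambda: Zeta 9–6.
Zeta vs Kappa: Zeta preferred on 4+2 = 6 ballots; Kappa wins 9–6.
Lambda–Kappa: Kappa 8–7.
Only Lambda has no wins; Lambda is the Condorcet loser.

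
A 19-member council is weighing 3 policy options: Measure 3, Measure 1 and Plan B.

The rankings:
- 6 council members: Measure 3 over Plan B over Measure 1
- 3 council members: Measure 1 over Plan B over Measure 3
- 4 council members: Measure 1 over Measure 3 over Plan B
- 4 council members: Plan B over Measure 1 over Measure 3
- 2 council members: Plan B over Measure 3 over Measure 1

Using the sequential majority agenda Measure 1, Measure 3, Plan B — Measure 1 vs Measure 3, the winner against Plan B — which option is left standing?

Plan B

Round 1: Measure 1 vs Measure 3 — 11–8, Measure 1 advances.
Round 2: Measure 1 vs Plan B — 7–12, Plan B advances.
The agenda winner is Plan B.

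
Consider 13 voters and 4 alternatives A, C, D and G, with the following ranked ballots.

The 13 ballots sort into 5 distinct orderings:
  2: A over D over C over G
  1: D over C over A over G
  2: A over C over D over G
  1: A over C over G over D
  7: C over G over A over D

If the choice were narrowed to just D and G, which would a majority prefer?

Ballots ranking D above G: 2 + 1 + 2 = 5.
Ballots ranking G above D: 13 − 5 = 8.
G wins the head-to-head 8–5.

G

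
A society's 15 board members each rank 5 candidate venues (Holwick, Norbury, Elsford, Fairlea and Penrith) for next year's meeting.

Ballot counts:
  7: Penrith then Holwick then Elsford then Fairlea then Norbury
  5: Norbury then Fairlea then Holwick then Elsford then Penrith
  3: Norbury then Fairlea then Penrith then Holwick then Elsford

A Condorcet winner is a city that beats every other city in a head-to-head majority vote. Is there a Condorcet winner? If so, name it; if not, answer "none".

Pairwise majorities:
Holwick–Norbury: Norbury 8–7.
Holwick vs Elsford: Holwick, 15–0.
Holwick vs Fairlea: Fairlea wins 8–7.
Holwick vs Penrith: 5 for Holwick, 10 for Penrith — Penrith by 10–5.
Norbury vs Elsford: 5+3 = 8 for Norbury, 7 for Elsford — Norbury by 8–7.
Norbury vs Fairlea: Norbury is ranked higher on 5+3 = 8 ballots, Fairlea on 7. Norbury wins 8–7.
Norbury vs Penrith: Norbury is ranked higher on 5+3 = 8 ballots, Penrith on 7. Norbury wins 8–7.
Elsford vs Fairlea: 7 to 8, Fairlea.
Elsford vs Penrith: Penrith wins 10–5.
Fairlea vs Penrith: Fairlea wins 8–7.
Norbury wins every pairwise contest, so Norbury is the Condorcet winner.

Norbury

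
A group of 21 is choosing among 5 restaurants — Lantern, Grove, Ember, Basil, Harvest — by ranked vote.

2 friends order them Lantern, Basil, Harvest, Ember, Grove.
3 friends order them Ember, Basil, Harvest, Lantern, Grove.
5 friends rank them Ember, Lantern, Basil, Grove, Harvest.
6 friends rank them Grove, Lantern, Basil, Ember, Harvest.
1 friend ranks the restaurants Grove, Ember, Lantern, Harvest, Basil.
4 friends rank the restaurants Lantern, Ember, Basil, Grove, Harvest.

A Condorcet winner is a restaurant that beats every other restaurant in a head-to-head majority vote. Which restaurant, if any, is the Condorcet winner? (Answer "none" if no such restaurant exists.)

Pairwise majorities:
Lantern vs Grove: Lantern wins 14–7.
Lantern–Ember: Lantern 12–9.
Lantern vs Basil: Lantern wins 18–3.
Lantern vs Harvest: Lantern, 18–3.
Grove vs Ember: Ember, 14–7.
Grove–Basil: Basil 14–7.
Grove vs Harvest: Grove wins 16–5.
Ember vs Basil: Ember wins 13–8.
Ember vs Harvest: Ember wins 19–2.
Basil–Harvest: Basil 20–1.
Only Lantern has no losses; Lantern is the Condorcet winner.

Lantern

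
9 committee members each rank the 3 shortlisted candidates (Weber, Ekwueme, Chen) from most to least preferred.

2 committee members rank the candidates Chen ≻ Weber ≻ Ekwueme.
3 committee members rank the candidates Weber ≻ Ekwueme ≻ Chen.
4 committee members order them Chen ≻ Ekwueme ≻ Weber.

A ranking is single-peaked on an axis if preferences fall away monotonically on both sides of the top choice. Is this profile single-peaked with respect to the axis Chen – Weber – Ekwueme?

no

Axis positions: Chen=1, Weber=2, Ekwueme=3.
Group 1 (peak Chen at position 1): ranking walks positions 1-2-3, expanding outward from the peak — single-peaked.
Group 2 (peak Weber at position 2): ranking walks positions 2-3-1, expanding outward from the peak — single-peaked.
Group 3: ranking walks positions 1-3-2; Ekwueme is ranked above Weber even though Weber lies between Ekwueme and the peak Chen on the axis — preferences dip and rise again. Not single-peaked.
Group 3 violates single-peakedness, so the profile is not single-peaked on this axis.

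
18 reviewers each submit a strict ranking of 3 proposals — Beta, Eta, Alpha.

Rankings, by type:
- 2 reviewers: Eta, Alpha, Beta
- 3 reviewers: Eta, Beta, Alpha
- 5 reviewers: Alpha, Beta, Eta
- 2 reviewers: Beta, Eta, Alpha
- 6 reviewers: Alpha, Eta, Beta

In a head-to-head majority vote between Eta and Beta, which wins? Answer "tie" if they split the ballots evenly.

Ballots ranking Eta above Beta: 2 + 3 + 6 = 11.
Ballots ranking Beta above Eta: 18 − 11 = 7.
Eta wins the head-to-head 11–7.

Eta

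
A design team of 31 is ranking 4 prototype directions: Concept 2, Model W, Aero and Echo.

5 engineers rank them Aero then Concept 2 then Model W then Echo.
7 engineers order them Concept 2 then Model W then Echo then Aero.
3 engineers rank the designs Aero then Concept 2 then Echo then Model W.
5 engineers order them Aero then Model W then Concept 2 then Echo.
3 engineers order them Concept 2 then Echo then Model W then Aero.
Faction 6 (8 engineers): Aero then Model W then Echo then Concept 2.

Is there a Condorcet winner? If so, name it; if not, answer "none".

Head-to-head results (31 engineers):
Concept 2–Model W: Concept 2 18–13.
Concept 2 vs Aero: Aero, 21–10.
Concept 2 vs Echo: Concept 2, 23–8.
Model W–Aero: Aero 21–10.
Model W–Echo: Model W 25–6.
Aero vs Echo: Aero, 21–10.
Only Aero has no losses; Aero is the Condorcet winner.

Aero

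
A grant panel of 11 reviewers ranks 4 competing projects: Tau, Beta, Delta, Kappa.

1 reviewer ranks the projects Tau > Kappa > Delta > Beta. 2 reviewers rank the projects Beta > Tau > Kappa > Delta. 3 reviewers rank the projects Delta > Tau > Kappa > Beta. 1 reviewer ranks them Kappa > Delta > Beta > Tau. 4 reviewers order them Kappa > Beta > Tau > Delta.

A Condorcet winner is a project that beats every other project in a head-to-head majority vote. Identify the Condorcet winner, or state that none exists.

Pairwise majorities:
Tau vs Beta: 4 to 7, Beta.
Tau vs Delta: Tau preferred on 1+2+4 = 7 ballots; Tau wins 7–4.
Tau vs Kappa: Tau, 6–5.
Beta vs Delta: Beta wins 6–5.
Beta vs Kappa: 2 for Beta, 9 for Kappa — Kappa by 9–2.
Delta vs Kappa: Kappa, 8–3.
Each project drops at least one matchup (Tau loses to Beta; Beta loses to Kappa; Delta loses to Tau; Kappa loses to Tau); the cycle Tau → Kappa → Beta → Tau rules out a Condorcet winner.

none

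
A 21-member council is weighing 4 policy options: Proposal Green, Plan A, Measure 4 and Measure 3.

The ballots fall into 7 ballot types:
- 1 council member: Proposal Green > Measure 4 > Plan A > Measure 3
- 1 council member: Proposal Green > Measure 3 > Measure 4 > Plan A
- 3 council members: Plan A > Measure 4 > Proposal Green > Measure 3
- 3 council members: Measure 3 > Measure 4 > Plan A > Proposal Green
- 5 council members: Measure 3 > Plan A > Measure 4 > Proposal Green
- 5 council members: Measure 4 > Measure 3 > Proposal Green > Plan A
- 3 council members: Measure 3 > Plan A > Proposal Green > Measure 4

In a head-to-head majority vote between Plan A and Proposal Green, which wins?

Plan A

Ballots ranking Plan A above Proposal Green: 3 + 3 + 5 + 3 = 14.
Ballots ranking Proposal Green above Plan A: 21 − 14 = 7.
Plan A wins the head-to-head 14–7.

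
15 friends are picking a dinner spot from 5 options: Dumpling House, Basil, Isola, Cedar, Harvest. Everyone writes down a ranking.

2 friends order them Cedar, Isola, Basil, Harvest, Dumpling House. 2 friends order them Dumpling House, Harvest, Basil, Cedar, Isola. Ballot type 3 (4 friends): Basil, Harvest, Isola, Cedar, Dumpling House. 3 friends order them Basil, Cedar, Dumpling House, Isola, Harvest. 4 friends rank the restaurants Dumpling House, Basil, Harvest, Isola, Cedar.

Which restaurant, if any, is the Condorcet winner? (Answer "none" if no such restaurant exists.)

Head-to-head results (15 friends):
Dumpling House–Basil: Basil 9–6.
Dumpling House vs Isola: Dumpling House, 9–6.
Dumpling House–Cedar: Cedar 9–6.
Dumpling House–Harvest: Dumpling House 9–6.
Basil vs Isola: Basil wins 13–2.
Basil–Cedar: Basil 13–2.
Basil vs Harvest: Basil wins 13–2.
Isola vs Cedar: Isola wins 8–7.
Isola vs Harvest: Harvest, 10–5.
Cedar–Harvest: Harvest 10–5.
Basil defeats every rival head-to-head and is the Condorcet winner.

Basil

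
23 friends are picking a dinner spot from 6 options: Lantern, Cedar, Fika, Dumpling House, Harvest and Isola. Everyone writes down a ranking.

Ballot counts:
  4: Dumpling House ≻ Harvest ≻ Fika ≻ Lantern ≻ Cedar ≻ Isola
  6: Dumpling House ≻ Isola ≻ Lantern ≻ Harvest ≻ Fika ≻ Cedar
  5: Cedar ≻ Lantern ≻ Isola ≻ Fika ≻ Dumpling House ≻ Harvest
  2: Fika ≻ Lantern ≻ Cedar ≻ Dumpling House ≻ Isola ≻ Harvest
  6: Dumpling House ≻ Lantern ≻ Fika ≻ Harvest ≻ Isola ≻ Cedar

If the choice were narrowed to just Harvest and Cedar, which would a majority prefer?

Harvest

Ballots ranking Harvest above Cedar: 4 + 6 + 6 = 16.
Ballots ranking Cedar above Harvest: 23 − 16 = 7.
Harvest wins the head-to-head 16–7.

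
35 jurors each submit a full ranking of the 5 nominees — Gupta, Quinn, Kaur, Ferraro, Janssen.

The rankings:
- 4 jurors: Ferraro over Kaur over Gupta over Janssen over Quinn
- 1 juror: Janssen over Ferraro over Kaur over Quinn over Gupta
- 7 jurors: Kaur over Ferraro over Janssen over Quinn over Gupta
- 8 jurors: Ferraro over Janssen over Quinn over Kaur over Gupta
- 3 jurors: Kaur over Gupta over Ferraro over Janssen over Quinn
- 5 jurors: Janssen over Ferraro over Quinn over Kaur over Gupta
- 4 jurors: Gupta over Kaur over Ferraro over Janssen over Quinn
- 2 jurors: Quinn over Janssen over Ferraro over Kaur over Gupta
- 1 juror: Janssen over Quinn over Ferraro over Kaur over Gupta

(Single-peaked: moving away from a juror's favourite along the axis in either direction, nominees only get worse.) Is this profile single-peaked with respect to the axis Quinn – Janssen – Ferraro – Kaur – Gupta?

yes

Axis positions: Quinn=1, Janssen=2, Ferraro=3, Kaur=4, Gupta=5.
Faction 1 (peak Ferraro at position 3): ranking walks positions 3-4-5-2-1, expanding outward from the peak — single-peaked.
Faction 2 (peak Janssen at position 2): ranking walks positions 2-3-4-1-5, expanding outward from the peak — single-peaked.
Faction 3 (peak Kaur at position 4): ranking walks positions 4-3-2-1-5, expanding outward from the peak — single-peaked.
Faction 4 (peak Ferraro at position 3): ranking walks positions 3-2-1-4-5, expanding outward from the peak — single-peaked.
Faction 5 (peak Kaur at position 4): ranking walks positions 4-5-3-2-1, expanding outward from the peak — single-peaked.
Faction 6 (peak Janssen at position 2): ranking walks positions 2-3-1-4-5, expanding outward from the peak — single-peaked.
Faction 7 (peak Gupta at position 5): ranking walks positions 5-4-3-2-1, expanding outward from the peak — single-peaked.
Faction 8 (peak Quinn at position 1): ranking walks positions 1-2-3-4-5, expanding outward from the peak — single-peaked.
Faction 9 (peak Janssen at position 2): ranking walks positions 2-1-3-4-5, expanding outward from the peak — single-peaked.
Every ranking is single-peaked on this axis.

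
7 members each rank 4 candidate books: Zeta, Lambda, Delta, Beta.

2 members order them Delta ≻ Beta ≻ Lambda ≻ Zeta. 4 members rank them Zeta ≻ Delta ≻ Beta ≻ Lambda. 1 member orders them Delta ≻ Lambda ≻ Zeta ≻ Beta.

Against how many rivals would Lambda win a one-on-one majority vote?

0

Lambda against each rival (7 members):
Lambda vs Zeta: 3 to 4, Zeta.
Lambda vs Delta: Delta, 7–0.
Lambda–Beta: Beta 6–1.
Lambda beats no one; loses to Zeta, Delta, Beta — 0 pairwise wins.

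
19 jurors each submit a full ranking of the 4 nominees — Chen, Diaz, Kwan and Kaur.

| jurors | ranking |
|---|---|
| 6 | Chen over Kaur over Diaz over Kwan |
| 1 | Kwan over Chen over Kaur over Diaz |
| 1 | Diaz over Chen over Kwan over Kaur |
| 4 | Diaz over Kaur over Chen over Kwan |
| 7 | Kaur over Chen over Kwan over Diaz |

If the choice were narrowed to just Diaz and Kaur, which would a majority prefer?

Ballots ranking Diaz above Kaur: 1 + 4 = 5.
Ballots ranking Kaur above Diaz: 19 − 5 = 14.
Kaur wins the head-to-head 14–5.

Kaur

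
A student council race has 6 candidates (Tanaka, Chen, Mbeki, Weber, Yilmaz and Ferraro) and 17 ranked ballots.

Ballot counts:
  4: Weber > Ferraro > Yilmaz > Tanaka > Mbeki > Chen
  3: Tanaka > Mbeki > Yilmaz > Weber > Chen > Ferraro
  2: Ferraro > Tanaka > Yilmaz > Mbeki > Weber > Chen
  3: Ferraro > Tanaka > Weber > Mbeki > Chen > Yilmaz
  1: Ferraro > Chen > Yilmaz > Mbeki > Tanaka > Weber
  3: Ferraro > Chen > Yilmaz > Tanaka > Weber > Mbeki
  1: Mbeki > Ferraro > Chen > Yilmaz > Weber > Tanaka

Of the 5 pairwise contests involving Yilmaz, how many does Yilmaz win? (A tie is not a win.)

4

Yilmaz against each rival (17 voters):
Yilmaz vs Tanaka: Yilmaz preferred on 4+1+3+1 = 9 ballots; Yilmaz wins 9–8.
Yilmaz vs Chen: Yilmaz, 9–8.
Yilmaz vs Mbeki: Yilmaz wins 10–7.
Yilmaz–Weber: Yilmaz 10–7.
Yilmaz–Ferraro: Ferraro 14–3.
Yilmaz beats Tanaka, Chen, Mbeki, Weber; loses to Ferraro — 4 pairwise wins.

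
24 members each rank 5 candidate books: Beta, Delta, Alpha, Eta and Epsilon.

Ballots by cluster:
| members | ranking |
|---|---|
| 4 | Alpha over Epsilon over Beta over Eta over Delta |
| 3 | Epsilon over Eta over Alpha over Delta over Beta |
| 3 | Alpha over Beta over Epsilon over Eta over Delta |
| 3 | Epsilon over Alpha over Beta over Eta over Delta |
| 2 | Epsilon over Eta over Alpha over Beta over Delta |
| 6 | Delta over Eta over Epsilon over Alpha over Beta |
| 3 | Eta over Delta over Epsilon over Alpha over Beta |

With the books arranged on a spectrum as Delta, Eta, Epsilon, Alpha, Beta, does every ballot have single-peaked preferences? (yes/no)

yes

Axis positions: Delta=1, Eta=2, Epsilon=3, Alpha=4, Beta=5.
Cluster 1 (peak Alpha at position 4): ranking walks positions 4-3-5-2-1, expanding outward from the peak — single-peaked.
Cluster 2 (peak Epsilon at position 3): ranking walks positions 3-2-4-1-5, expanding outward from the peak — single-peaked.
Cluster 3 (peak Alpha at position 4): ranking walks positions 4-5-3-2-1, expanding outward from the peak — single-peaked.
Cluster 4 (peak Epsilon at position 3): ranking walks positions 3-4-5-2-1, expanding outward from the peak — single-peaked.
Cluster 5 (peak Epsilon at position 3): ranking walks positions 3-2-4-5-1, expanding outward from the peak — single-peaked.
Cluster 6 (peak Delta at position 1): ranking walks positions 1-2-3-4-5, expanding outward from the peak — single-peaked.
Cluster 7 (peak Eta at position 2): ranking walks positions 2-1-3-4-5, expanding outward from the peak — single-peaked.
Every ranking is single-peaked on this axis.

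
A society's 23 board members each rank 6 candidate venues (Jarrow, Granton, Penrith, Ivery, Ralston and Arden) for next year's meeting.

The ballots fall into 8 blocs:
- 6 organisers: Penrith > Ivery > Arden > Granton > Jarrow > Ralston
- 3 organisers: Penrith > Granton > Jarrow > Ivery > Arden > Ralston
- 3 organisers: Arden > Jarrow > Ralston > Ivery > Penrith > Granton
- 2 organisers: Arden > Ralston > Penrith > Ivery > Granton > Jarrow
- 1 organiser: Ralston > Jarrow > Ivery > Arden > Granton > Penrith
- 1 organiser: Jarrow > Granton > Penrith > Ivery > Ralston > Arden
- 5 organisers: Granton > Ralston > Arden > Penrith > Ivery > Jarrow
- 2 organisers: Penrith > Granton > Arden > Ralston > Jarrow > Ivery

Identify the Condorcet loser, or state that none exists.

none

Pairwise majorities:
Jarrow vs Granton: Granton wins 18–5.
Jarrow vs Penrith: Penrith, 18–5.
Jarrow vs Ivery: Ivery, 13–10.
Jarrow vs Ralston: 6+3+3+1 = 13 for Jarrow, 10 for Ralston — Jarrow by 13–10.
Jarrow vs Arden: Arden, 18–5.
Granton vs Penrith: Penrith, 16–7.
Granton vs Ivery: Ivery, 12–11.
Granton vs Ralston: Granton wins 17–6.
Granton vs Arden: Granton is ranked higher on 3+1+5+2 = 11 ballots, Arden on 12. Arden wins 12–11.
Penrith vs Ivery: Penrith wins 19–4.
Penrith vs Ralston: Penrith wins 12–11.
Penrith vs Arden: Penrith preferred on 6+3+1+2 = 12 ballots; Penrith wins 12–11.
Ivery vs Ralston: Ivery preferred on 6+3+1 = 10 ballots; Ralston wins 13–10.
Ivery–Arden: Arden 12–11.
Ralston vs Arden: 7 to 16, Arden.
Each city has at least one pairwise win (Jarrow beats Ralston; Granton beats Jarrow; Penrith beats Jarrow; Ivery beats Jarrow; Ralston beats Ivery; Arden beats Jarrow) — no Condorcet loser.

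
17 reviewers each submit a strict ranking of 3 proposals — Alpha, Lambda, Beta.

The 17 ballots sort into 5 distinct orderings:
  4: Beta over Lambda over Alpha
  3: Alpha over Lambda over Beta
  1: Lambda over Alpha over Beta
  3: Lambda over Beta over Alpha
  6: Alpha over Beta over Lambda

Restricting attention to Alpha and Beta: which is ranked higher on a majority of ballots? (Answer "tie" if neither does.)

Alpha

Ballots ranking Alpha above Beta: 3 + 1 + 6 = 10.
Ballots ranking Beta above Alpha: 17 − 10 = 7.
Alpha wins the head-to-head 10–7.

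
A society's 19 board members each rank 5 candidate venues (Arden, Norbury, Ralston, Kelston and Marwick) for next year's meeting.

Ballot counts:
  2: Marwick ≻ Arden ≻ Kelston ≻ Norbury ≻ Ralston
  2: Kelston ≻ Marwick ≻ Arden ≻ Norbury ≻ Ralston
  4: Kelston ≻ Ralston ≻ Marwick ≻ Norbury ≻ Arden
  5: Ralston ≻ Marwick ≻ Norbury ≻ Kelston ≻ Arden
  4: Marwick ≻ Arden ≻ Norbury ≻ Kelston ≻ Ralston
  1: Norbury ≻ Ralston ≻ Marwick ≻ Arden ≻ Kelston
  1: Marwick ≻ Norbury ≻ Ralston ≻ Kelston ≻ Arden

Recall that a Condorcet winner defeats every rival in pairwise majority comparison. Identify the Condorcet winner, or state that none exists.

Pairwise majorities:
Arden–Norbury: Norbury 11–8.
Arden vs Ralston: Ralston wins 11–8.
Arden–Kelston: Kelston 12–7.
Arden vs Marwick: Marwick wins 19–0.
Norbury vs Ralston: Norbury wins 10–9.
Norbury vs Kelston: Norbury, 11–8.
Norbury–Marwick: Marwick 18–1.
Ralston vs Kelston: Kelston wins 12–7.
Ralston vs Marwick: Ralston wins 10–9.
Kelston–Marwick: Marwick 13–6.
No city is unbeaten: Arden loses to Norbury; Norbury loses to Marwick; Ralston loses to Norbury; Kelston loses to Norbury; Marwick loses to Ralston. In particular Norbury → Ralston → Marwick → Norbury is a majority cycle — no Condorcet winner exists.

none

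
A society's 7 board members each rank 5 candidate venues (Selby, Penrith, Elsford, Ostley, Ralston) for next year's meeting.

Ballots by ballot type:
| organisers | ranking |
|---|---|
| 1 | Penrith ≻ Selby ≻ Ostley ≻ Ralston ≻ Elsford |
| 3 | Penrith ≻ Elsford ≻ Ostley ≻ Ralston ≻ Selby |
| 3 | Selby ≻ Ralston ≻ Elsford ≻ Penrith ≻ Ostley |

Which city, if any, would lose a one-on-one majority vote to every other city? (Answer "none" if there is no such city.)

none

Pairwise majorities:
Selby vs Penrith: 3 for Selby, 4 for Penrith — Penrith by 4–3.
Selby vs Elsford: 1+3 = 4 for Selby, 3 for Elsford — Selby by 4–3.
Selby vs Ostley: 4 to 3, Selby.
Selby vs Ralston: Selby is ranked higher on 1+3 = 4 ballots, Ralston on 3. Selby wins 4–3.
Penrith vs Elsford: Penrith wins 4–3.
Penrith vs Ostley: 7 to 0, Penrith.
Penrith vs Ralston: Penrith, 4–3.
Elsford vs Ostley: 6 to 1, Elsford.
Elsford vs Ralston: Ralston wins 4–3.
Ostley vs Ralston: Ostley preferred on 1+3 = 4 ballots; Ostley wins 4–3.
Each city has at least one pairwise win (Selby beats Elsford; Penrith beats Selby; Elsford beats Ostley; Ostley beats Ralston; Ralston beats Elsford) — no Condorcet loser.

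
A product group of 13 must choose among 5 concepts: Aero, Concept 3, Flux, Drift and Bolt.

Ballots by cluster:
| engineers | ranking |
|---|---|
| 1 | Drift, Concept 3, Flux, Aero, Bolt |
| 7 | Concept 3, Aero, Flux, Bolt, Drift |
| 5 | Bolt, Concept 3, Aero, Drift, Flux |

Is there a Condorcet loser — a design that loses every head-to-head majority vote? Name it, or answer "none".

Head-to-head results (13 engineers):
Aero vs Concept 3: 0 for Aero, 13 for Concept 3 — Concept 3 by 13–0.
Aero vs Flux: 12 to 1, Aero.
Aero vs Drift: 7+5 = 12 for Aero, 1 for Drift — Aero by 12–1.
Aero vs Bolt: Aero is ranked higher on 1+7 = 8 ballots, Bolt on 5. Aero wins 8–5.
Concept 3 vs Flux: 13 to 0, Concept 3.
Concept 3 vs Drift: 12 to 1, Concept 3.
Concept 3–Bolt: Concept 3 8–5.
Flux vs Drift: Flux wins 7–6.
Flux vs Bolt: Flux wins 8–5.
Drift vs Bolt: Drift is ranked higher on 1 ballot, Bolt on 12. Bolt wins 12–1.
Drift is beaten in every head-to-head and is the Condorcet loser.

Drift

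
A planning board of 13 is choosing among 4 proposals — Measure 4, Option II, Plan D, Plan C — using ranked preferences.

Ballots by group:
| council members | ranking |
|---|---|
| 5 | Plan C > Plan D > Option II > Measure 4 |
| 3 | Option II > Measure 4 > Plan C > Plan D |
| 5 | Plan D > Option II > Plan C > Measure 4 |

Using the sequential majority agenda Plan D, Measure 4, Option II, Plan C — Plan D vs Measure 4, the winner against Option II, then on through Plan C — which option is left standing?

Round 1: Plan D vs Measure 4 — 10–3, Plan D advances.
Round 2: Plan D vs Option II — 10–3, Plan D advances.
Round 3: Plan D vs Plan C — 5–8, Plan C advances.
The agenda winner is Plan C.

Plan C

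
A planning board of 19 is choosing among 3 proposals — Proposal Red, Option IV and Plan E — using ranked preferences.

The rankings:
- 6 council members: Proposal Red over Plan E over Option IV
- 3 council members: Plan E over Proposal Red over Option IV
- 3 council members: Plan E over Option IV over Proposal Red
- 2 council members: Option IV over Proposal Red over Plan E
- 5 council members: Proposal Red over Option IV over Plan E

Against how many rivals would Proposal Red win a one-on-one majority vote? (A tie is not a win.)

Proposal Red against each rival (19 council members):
Proposal Red vs Option IV: Proposal Red, 14–5.
Proposal Red vs Plan E: Proposal Red is ranked higher on 6+2+5 = 13 ballots, Plan E on 6. Proposal Red wins 13–6.
Proposal Red beats Option IV, Plan E — 2 pairwise wins.

2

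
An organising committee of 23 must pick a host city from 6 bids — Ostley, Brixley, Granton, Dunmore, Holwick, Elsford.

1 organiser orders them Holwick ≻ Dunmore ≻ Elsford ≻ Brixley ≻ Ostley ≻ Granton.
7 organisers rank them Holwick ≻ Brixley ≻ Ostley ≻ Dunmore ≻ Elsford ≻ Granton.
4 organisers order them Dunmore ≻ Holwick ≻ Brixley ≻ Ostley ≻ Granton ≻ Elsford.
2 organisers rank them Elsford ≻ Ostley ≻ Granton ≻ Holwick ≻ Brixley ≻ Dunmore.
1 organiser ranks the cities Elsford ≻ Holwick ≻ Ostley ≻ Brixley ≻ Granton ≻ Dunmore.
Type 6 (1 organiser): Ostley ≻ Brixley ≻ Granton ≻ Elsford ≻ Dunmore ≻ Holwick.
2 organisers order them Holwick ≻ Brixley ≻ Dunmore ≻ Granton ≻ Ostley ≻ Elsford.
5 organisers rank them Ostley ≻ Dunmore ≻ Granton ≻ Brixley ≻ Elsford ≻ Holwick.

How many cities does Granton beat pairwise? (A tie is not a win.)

Granton against each rival (23 organisers):
Granton vs Ostley: Ostley wins 21–2.
Granton vs Brixley: 7 to 16, Brixley.
Granton vs Dunmore: Dunmore, 19–4.
Granton–Holwick: Holwick 15–8.
Granton vs Elsford: 12 to 11, Granton.
Granton beats Elsford; loses to Ostley, Brixley, Dunmore, Holwick — 1 pairwise win.

1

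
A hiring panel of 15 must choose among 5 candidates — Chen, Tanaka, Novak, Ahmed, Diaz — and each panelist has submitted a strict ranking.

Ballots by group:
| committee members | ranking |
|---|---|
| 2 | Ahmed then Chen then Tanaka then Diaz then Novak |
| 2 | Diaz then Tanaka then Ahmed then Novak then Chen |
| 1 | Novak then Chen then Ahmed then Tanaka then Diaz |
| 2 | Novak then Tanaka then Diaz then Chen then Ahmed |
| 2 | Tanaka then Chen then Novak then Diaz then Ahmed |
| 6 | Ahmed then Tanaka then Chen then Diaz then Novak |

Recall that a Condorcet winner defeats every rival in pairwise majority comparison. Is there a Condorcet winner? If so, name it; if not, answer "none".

Check each pair by majority over 15 ballots:
Chen–Tanaka: Tanaka 12–3.
Chen–Novak: Chen 10–5.
Chen vs Ahmed: Chen is ranked higher on 1+2+2 = 5 ballots, Ahmed on 10. Ahmed wins 10–5.
Chen vs Diaz: Chen wins 11–4.
Tanaka vs Novak: Tanaka wins 12–3.
Tanaka vs Ahmed: 6 to 9, Ahmed.
Tanaka vs Diaz: 2+1+2+2+6 = 13 for Tanaka, 2 for Diaz — Tanaka by 13–2.
Novak vs Ahmed: 1+2+2 = 5 for Novak, 10 for Ahmed — Ahmed by 10–5.
Novak vs Diaz: Novak preferred on 1+2+2 = 5 ballots; Diaz wins 10–5.
Ahmed vs Diaz: Ahmed wins 9–6.
Ahmed wins every pairwise contest, so Ahmed is the Condorcet winner.

Ahmed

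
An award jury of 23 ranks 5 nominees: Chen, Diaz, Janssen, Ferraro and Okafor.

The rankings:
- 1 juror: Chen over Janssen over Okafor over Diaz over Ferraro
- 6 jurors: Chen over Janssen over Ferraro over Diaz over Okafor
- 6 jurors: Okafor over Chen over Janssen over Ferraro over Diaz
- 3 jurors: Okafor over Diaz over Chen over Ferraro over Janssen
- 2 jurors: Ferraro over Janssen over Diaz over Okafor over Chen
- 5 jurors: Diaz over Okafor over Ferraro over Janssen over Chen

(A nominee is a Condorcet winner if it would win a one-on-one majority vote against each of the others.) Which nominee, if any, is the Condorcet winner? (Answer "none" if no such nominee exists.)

none

Check each pair by majority over 23 ballots:
Chen vs Diaz: 1+6+6 = 13 for Chen, 10 for Diaz — Chen by 13–10.
Chen vs Janssen: 1+6+6+3 = 16 for Chen, 7 for Janssen — Chen by 16–7.
Chen vs Ferraro: Chen, 16–7.
Chen vs Okafor: Okafor, 16–7.
Diaz vs Janssen: 3+5 = 8 for Diaz, 15 for Janssen — Janssen by 15–8.
Diaz vs Ferraro: Diaz preferred on 1+3+5 = 9 ballots; Ferraro wins 14–9.
Diaz–Okafor: Diaz 13–10.
Janssen vs Ferraro: 13 to 10, Janssen.
Janssen vs Okafor: Okafor wins 14–9.
Ferraro–Okafor: Okafor 15–8.
Each nominee drops at least one matchup (Chen loses to Okafor; Diaz loses to Chen; Janssen loses to Chen; Ferraro loses to Chen; Okafor loses to Diaz); the cycle Chen → Diaz → Okafor → Chen rules out a Condorcet winner.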